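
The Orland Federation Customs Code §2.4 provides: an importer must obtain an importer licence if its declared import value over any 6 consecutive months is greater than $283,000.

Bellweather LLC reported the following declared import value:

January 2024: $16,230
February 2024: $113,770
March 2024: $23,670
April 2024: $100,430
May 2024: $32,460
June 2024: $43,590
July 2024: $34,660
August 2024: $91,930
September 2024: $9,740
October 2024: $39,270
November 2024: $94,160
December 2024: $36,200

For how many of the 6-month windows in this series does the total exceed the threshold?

January 2024–June 2024: $16,230 + $113,770 + $23,670 + $100,430 + $32,460 + $43,590 = $330,150 (over)
February 2024–July 2024: $113,770 + $23,670 + $100,430 + $32,460 + $43,590 + $34,660 = $348,580 (over)
March 2024–August 2024: $23,670 + $100,430 + $32,460 + $43,590 + $34,660 + $91,930 = $326,740 (over)
April 2024–September 2024: $100,430 + $32,460 + $43,590 + $34,660 + $91,930 + $9,740 = $312,810 (over)
May 2024–October 2024: $32,460 + $43,590 + $34,660 + $91,930 + $9,740 + $39,270 = $251,650 (under)
June 2024–November 2024: $43,590 + $34,660 + $91,930 + $9,740 + $39,270 + $94,160 = $313,350 (over)
July 2024–December 2024: $34,660 + $91,930 + $9,740 + $39,270 + $94,160 + $36,200 = $305,960 (over)
6 windows exceed the threshold.

6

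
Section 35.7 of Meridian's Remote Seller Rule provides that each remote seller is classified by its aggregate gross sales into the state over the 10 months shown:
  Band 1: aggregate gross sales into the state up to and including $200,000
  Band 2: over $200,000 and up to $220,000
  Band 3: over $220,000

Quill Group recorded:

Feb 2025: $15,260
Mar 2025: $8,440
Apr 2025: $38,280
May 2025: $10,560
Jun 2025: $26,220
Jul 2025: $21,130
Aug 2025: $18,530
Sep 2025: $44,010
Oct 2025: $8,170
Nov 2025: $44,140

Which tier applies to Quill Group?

Aggregate gross sales into the state: $15,260 + $8,440 + $38,280 + $10,560 + $26,220 + $21,130 + $18,530 + $44,010 + $8,170 + $44,140 = $234,740.
$234,740 > $220,000, so Band 3 applies.

Band 3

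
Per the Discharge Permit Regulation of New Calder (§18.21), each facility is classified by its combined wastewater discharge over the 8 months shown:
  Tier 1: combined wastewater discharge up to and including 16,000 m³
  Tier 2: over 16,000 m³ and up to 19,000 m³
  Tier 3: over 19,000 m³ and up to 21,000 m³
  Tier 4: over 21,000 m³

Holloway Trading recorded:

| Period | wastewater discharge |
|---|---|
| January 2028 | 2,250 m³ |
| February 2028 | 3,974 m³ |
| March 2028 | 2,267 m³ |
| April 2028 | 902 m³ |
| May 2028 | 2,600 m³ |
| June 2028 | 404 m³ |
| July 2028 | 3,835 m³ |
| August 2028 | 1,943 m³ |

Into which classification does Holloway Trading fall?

Combined wastewater discharge: 2,250 m³ + 3,974 m³ + 2,267 m³ + 902 m³ + 2,600 m³ + 404 m³ + 3,835 m³ + 1,943 m³ = 18,175 m³.
16,000 m³ < 18,175 m³ ≤ 19,000 m³, so Tier 2 applies.

Tier 2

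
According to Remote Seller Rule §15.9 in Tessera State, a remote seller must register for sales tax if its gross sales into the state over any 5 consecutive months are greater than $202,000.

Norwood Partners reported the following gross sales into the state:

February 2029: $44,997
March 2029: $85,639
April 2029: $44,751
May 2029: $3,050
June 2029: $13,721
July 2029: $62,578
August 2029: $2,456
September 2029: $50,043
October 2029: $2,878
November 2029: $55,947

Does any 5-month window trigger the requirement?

February 2029–June 2029: $44,997 + $85,639 + $44,751 + $3,050 + $13,721 = $192,158 (under)
March 2029–July 2029: $85,639 + $44,751 + $3,050 + $13,721 + $62,578 = $209,739 (over)
April 2029–August 2029: $44,751 + $3,050 + $13,721 + $62,578 + $2,456 = $126,556 (under)
May 2029–September 2029: $3,050 + $13,721 + $62,578 + $2,456 + $50,043 = $131,848 (under)
June 2029–October 2029: $13,721 + $62,578 + $2,456 + $50,043 + $2,878 = $131,676 (under)
July 2029–November 2029: $62,578 + $2,456 + $50,043 + $2,878 + $55,947 = $173,902 (under)
At least one window exceeds $202,000.

Yes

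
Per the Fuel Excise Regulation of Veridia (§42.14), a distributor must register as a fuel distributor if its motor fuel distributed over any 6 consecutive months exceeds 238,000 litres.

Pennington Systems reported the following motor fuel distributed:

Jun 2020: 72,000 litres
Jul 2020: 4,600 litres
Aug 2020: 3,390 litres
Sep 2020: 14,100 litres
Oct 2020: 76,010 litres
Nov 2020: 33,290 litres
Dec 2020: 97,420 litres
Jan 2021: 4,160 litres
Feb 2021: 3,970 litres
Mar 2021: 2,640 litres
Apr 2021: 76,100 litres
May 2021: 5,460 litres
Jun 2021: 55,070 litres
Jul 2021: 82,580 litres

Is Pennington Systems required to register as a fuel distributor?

Jun 2020–Nov 2020: 72,000 litres + 4,600 litres + 3,390 litres + 14,100 litres + 76,010 litres + 33,290 litres = 203,390 litres (under)
Jul 2020–Dec 2020: 4,600 litres + 3,390 litres + 14,100 litres + 76,010 litres + 33,290 litres + 97,420 litres = 228,810 litres (under)
Aug 2020–Jan 2021: 3,390 litres + 14,100 litres + 76,010 litres + 33,290 litres + 97,420 litres + 4,160 litres = 228,370 litres (under)
Sep 2020–Feb 2021: 14,100 litres + 76,010 litres + 33,290 litres + 97,420 litres + 4,160 litres + 3,970 litres = 228,950 litres (under)
Oct 2020–Mar 2021: 76,010 litres + 33,290 litres + 97,420 litres + 4,160 litres + 3,970 litres + 2,640 litres = 217,490 litres (under)
Nov 2020–Apr 2021: 33,290 litres + 97,420 litres + 4,160 litres + 3,970 litres + 2,640 litres + 76,100 litres = 217,580 litres (under)
Dec 2020–May 2021: 97,420 litres + 4,160 litres + 3,970 litres + 2,640 litres + 76,100 litres + 5,460 litres = 189,750 litres (under)
Jan 2021–Jun 2021: 4,160 litres + 3,970 litres + 2,640 litres + 76,100 litres + 5,460 litres + 55,070 litres = 147,400 litres (under)
Feb 2021–Jul 2021: 3,970 litres + 2,640 litres + 76,100 litres + 5,460 litres + 55,070 litres + 82,580 litres = 225,820 litres (under)
No window exceeds 238,000 litres.

No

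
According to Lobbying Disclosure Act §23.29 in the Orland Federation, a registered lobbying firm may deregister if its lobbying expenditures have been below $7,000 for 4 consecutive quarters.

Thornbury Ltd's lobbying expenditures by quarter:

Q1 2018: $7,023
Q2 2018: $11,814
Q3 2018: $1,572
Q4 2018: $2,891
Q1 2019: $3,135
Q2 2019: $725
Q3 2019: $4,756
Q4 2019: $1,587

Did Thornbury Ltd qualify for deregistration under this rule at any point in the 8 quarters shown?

Quarters below $7,000: Q3 2018, Q4 2018, Q1 2019, Q2 2019, Q3 2019, Q4 2019.
Longest run of consecutive quarters below the threshold: 6.
6 ≥ 4, so Thornbury Ltd became eligible.

Yes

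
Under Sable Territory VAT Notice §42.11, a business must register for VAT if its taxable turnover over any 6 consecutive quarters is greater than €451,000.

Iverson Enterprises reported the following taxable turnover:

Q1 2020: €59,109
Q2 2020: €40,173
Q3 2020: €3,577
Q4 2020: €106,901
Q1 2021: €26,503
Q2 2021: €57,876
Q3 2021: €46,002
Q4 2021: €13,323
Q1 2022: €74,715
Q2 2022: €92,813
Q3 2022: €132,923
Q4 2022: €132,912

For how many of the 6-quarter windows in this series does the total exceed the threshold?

1

Q1 2020–Q2 2021: €59,109 + €40,173 + €3,577 + €106,901 + €26,503 + €57,876 = €294,139 (under)
Q2 2020–Q3 2021: €40,173 + €3,577 + €106,901 + €26,503 + €57,876 + €46,002 = €281,032 (under)
Q3 2020–Q4 2021: €3,577 + €106,901 + €26,503 + €57,876 + €46,002 + €13,323 = €254,182 (under)
Q4 2020–Q1 2022: €106,901 + €26,503 + €57,876 + €46,002 + €13,323 + €74,715 = €325,320 (under)
Q1 2021–Q2 2022: €26,503 + €57,876 + €46,002 + €13,323 + €74,715 + €92,813 = €311,232 (under)
Q2 2021–Q3 2022: €57,876 + €46,002 + €13,323 + €74,715 + €92,813 + €132,923 = €417,652 (under)
Q3 2021–Q4 2022: €46,002 + €13,323 + €74,715 + €92,813 + €132,923 + €132,912 = €492,688 (over)
1 window exceeds the threshold.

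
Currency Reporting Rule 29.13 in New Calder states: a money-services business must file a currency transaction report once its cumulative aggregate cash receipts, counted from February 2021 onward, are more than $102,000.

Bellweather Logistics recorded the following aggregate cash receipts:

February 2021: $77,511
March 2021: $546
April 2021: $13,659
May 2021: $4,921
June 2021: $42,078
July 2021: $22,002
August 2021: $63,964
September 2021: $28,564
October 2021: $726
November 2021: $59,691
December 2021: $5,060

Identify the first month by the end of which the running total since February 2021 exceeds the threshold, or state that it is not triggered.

Through February 2021: $77,511
Through March 2021: $78,057
Through April 2021: $91,716
Through May 2021: $96,637
Through June 2021: $138,715 ← exceeds threshold

June 2021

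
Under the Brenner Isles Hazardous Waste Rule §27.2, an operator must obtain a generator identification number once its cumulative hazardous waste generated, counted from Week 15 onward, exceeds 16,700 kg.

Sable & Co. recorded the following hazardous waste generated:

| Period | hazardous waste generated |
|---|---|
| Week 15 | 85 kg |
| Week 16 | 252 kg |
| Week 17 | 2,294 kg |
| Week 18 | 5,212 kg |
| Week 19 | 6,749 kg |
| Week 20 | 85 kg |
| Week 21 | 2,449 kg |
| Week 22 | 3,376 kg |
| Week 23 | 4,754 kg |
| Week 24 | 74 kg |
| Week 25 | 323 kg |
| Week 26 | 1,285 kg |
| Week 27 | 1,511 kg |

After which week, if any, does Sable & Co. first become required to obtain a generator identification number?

Week 21

Through Week 15: 85 kg
Through Week 16: 337 kg
Through Week 17: 2,631 kg
Through Week 18: 7,843 kg
Through Week 19: 14,592 kg
Through Week 20: 14,677 kg
Through Week 21: 17,126 kg ← exceeds threshold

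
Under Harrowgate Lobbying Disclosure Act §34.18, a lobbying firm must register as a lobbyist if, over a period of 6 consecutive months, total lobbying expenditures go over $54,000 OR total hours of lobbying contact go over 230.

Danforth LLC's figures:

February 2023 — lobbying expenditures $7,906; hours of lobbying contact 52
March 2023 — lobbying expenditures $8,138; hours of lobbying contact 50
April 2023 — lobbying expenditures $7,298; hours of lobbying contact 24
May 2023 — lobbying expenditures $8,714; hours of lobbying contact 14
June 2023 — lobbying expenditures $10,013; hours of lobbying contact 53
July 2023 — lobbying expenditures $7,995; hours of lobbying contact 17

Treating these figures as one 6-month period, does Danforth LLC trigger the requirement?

No

Total lobbying expenditures: $7,906 + $8,138 + $7,298 + $8,714 + $10,013 + $7,995 = $50,064 (≤ $54,000).
Total hours of lobbying contact: 52 + 50 + 24 + 14 + 53 + 17 = 210 (≤ 230).
The test is 'or': neither threshold is exceeded.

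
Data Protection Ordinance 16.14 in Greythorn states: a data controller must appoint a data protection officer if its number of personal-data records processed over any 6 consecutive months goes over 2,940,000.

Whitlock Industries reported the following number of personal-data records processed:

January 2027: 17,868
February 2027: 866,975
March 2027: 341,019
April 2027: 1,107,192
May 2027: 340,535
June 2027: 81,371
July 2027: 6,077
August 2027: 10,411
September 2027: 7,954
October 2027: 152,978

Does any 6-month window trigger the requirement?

No

January 2027–June 2027: 17,868 + 866,975 + 341,019 + 1,107,192 + 340,535 + 81,371 = 2,754,960 (under)
February 2027–July 2027: 866,975 + 341,019 + 1,107,192 + 340,535 + 81,371 + 6,077 = 2,743,169 (under)
March 2027–August 2027: 341,019 + 1,107,192 + 340,535 + 81,371 + 6,077 + 10,411 = 1,886,605 (under)
April 2027–September 2027: 1,107,192 + 340,535 + 81,371 + 6,077 + 10,411 + 7,954 = 1,553,540 (under)
May 2027–October 2027: 340,535 + 81,371 + 6,077 + 10,411 + 7,954 + 152,978 = 599,326 (under)
No window exceeds 2,940,000.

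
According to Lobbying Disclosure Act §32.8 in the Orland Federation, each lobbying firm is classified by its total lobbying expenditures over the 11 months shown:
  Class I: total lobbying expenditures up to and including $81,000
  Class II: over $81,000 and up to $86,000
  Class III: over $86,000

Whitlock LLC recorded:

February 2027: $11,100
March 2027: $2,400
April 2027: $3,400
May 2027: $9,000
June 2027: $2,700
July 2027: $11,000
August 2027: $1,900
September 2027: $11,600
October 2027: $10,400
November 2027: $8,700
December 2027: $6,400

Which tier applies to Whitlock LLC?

Class I

Total lobbying expenditures: $11,100 + $2,400 + $3,400 + $9,000 + $2,700 + $11,000 + $1,900 + $11,600 + $10,400 + $8,700 + $6,400 = $78,600.
$78,600 ≤ $81,000, so Class I applies.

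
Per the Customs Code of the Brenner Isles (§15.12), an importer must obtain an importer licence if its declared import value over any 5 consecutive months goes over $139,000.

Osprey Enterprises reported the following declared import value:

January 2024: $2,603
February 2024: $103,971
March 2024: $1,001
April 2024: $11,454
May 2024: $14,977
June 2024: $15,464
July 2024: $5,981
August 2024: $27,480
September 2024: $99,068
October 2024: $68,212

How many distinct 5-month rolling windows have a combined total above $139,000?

3

January 2024–May 2024: $2,603 + $103,971 + $1,001 + $11,454 + $14,977 = $134,006 (under)
February 2024–June 2024: $103,971 + $1,001 + $11,454 + $14,977 + $15,464 = $146,867 (over)
March 2024–July 2024: $1,001 + $11,454 + $14,977 + $15,464 + $5,981 = $48,877 (under)
April 2024–August 2024: $11,454 + $14,977 + $15,464 + $5,981 + $27,480 = $75,356 (under)
May 2024–September 2024: $14,977 + $15,464 + $5,981 + $27,480 + $99,068 = $162,970 (over)
June 2024–October 2024: $15,464 + $5,981 + $27,480 + $99,068 + $68,212 = $216,205 (over)
3 windows exceed the threshold.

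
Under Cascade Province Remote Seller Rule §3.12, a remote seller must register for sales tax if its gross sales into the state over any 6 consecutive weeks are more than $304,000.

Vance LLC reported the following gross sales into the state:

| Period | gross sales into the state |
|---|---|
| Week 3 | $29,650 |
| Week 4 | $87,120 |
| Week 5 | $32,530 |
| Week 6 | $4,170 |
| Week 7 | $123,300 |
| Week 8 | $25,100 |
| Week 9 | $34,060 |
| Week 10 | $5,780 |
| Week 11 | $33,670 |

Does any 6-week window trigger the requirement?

Yes

Week 3–Week 8: $29,650 + $87,120 + $32,530 + $4,170 + $123,300 + $25,100 = $301,870 (under)
Week 4–Week 9: $87,120 + $32,530 + $4,170 + $123,300 + $25,100 + $34,060 = $306,280 (over)
Week 5–Week 10: $32,530 + $4,170 + $123,300 + $25,100 + $34,060 + $5,780 = $224,940 (under)
Week 6–Week 11: $4,170 + $123,300 + $25,100 + $34,060 + $5,780 + $33,670 = $226,080 (under)
At least one window exceeds $304,000.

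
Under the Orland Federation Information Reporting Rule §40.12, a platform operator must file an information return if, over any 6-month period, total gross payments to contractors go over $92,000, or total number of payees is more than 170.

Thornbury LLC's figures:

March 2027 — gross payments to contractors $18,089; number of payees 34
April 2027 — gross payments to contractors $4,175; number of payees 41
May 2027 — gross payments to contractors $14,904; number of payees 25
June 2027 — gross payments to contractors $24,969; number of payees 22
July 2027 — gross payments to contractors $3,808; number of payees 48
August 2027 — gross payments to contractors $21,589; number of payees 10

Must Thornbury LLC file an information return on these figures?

Yes

Total gross payments to contractors: $18,089 + $4,175 + $14,904 + $24,969 + $3,808 + $21,589 = $87,534 (≤ $92,000).
Total number of payees: 34 + 41 + 25 + 22 + 48 + 10 = 180 (> 170).
The test is 'or': at least one threshold is exceeded.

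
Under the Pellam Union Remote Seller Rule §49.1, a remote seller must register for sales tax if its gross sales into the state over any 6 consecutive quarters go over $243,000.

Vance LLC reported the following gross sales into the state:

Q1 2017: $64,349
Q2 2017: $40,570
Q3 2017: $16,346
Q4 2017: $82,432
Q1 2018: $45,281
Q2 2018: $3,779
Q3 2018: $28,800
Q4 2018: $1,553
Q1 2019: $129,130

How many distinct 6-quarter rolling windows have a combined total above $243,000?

2

Q1 2017–Q2 2018: $64,349 + $40,570 + $16,346 + $82,432 + $45,281 + $3,779 = $252,757 (over)
Q2 2017–Q3 2018: $40,570 + $16,346 + $82,432 + $45,281 + $3,779 + $28,800 = $217,208 (under)
Q3 2017–Q4 2018: $16,346 + $82,432 + $45,281 + $3,779 + $28,800 + $1,553 = $178,191 (under)
Q4 2017–Q1 2019: $82,432 + $45,281 + $3,779 + $28,800 + $1,553 + $129,130 = $290,975 (over)
2 windows exceed the threshold.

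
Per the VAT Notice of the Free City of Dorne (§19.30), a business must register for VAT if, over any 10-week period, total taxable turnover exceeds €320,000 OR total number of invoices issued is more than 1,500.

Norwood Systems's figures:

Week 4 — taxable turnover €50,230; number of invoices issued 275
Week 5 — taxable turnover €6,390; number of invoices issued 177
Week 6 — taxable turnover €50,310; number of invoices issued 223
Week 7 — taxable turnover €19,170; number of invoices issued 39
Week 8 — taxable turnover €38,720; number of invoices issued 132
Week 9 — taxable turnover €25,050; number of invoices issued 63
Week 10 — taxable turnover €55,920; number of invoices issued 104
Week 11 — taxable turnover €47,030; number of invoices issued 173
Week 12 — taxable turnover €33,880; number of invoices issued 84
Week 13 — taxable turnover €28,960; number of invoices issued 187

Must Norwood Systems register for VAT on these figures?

Total taxable turnover: €50,230 + €6,390 + €50,310 + €19,170 + €38,720 + €25,050 + €55,920 + €47,030 + €33,880 + €28,960 = €355,660 (> €320,000).
Total number of invoices issued: 275 + 177 + 223 + 39 + 132 + 63 + 104 + 173 + 84 + 187 = 1,457 (≤ 1,500).
The test is 'or': at least one threshold is exceeded.

Yes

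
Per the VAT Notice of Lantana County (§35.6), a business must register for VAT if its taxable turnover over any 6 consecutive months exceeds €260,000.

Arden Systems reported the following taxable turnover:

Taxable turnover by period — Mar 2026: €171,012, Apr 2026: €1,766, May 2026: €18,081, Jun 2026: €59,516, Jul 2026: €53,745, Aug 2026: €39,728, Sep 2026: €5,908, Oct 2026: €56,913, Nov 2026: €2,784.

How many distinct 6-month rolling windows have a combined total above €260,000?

Mar 2026–Aug 2026: €171,012 + €1,766 + €18,081 + €59,516 + €53,745 + €39,728 = €343,848 (over)
Apr 2026–Sep 2026: €1,766 + €18,081 + €59,516 + €53,745 + €39,728 + €5,908 = €178,744 (under)
May 2026–Oct 2026: €18,081 + €59,516 + €53,745 + €39,728 + €5,908 + €56,913 = €233,891 (under)
Jun 2026–Nov 2026: €59,516 + €53,745 + €39,728 + €5,908 + €56,913 + €2,784 = €218,594 (under)
1 window exceeds the threshold.

1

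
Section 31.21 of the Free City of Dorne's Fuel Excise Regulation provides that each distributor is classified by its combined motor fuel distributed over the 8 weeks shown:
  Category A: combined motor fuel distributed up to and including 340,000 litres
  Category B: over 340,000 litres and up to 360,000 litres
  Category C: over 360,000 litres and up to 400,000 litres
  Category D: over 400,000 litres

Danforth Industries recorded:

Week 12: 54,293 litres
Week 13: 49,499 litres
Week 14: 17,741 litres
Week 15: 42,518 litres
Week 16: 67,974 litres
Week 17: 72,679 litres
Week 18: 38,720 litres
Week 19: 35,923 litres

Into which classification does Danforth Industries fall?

Combined motor fuel distributed: 54,293 litres + 49,499 litres + 17,741 litres + 42,518 litres + 67,974 litres + 72,679 litres + 38,720 litres + 35,923 litres = 379,347 litres.
360,000 litres < 379,347 litres ≤ 400,000 litres, so Category C applies.

Category C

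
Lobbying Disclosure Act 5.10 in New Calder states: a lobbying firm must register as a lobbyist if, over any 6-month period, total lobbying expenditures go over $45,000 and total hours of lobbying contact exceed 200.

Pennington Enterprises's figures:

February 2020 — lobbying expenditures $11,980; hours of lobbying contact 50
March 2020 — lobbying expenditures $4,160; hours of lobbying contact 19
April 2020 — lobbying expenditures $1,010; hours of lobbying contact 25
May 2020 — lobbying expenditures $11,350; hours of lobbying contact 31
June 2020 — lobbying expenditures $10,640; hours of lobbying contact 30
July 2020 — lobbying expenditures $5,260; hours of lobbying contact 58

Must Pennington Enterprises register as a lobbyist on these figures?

No

Total lobbying expenditures: $11,980 + $4,160 + $1,010 + $11,350 + $10,640 + $5,260 = $44,400 (≤ $45,000).
Total hours of lobbying contact: 50 + 19 + 25 + 31 + 30 + 58 = 213 (> 200).
The test is 'and': the rule requires both, and at least one is not exceeded.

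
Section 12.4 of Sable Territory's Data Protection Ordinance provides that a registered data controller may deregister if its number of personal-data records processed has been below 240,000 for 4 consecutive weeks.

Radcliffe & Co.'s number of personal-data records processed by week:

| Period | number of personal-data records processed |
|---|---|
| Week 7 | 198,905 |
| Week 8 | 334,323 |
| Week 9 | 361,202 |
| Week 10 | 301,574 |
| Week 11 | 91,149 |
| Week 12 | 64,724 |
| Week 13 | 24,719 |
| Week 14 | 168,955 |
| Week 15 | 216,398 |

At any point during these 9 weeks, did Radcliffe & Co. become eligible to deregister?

Yes

Weeks below 240,000: Week 7, Week 11, Week 12, Week 13, Week 14, Week 15.
Longest run of consecutive weeks below the threshold: 5.
5 ≥ 4, so Radcliffe & Co. became eligible.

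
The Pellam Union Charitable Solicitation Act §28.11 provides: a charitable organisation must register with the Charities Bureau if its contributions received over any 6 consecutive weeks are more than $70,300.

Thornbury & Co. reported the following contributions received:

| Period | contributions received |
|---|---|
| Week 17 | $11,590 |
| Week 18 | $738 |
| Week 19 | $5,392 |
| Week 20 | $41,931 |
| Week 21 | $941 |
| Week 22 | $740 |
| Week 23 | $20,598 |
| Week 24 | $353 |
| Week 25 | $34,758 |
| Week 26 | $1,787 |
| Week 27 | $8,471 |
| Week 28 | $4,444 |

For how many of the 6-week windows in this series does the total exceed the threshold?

3

Week 17–Week 22: $11,590 + $738 + $5,392 + $41,931 + $941 + $740 = $61,332 (under)
Week 18–Week 23: $738 + $5,392 + $41,931 + $941 + $740 + $20,598 = $70,340 (over)
Week 19–Week 24: $5,392 + $41,931 + $941 + $740 + $20,598 + $353 = $69,955 (under)
Week 20–Week 25: $41,931 + $941 + $740 + $20,598 + $353 + $34,758 = $99,321 (over)
Week 21–Week 26: $941 + $740 + $20,598 + $353 + $34,758 + $1,787 = $59,177 (under)
Week 22–Week 27: $740 + $20,598 + $353 + $34,758 + $1,787 + $8,471 = $66,707 (under)
Week 23–Week 28: $20,598 + $353 + $34,758 + $1,787 + $8,471 + $4,444 = $70,411 (over)
3 windows exceed the threshold.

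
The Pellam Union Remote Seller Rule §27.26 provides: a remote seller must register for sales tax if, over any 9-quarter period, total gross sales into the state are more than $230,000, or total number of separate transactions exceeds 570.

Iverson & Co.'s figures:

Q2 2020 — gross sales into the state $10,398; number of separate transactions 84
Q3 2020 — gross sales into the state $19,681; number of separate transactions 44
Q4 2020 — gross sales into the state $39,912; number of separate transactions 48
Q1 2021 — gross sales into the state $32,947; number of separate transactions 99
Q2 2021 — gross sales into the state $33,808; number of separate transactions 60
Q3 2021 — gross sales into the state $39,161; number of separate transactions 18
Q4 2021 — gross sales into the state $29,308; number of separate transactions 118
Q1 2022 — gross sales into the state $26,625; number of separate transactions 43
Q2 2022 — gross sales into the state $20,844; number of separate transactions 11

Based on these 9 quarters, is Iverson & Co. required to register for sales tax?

Total gross sales into the state: $10,398 + $19,681 + $39,912 + $32,947 + $33,808 + $39,161 + $29,308 + $26,625 + $20,844 = $252,684 (> $230,000).
Total number of separate transactions: 84 + 44 + 48 + 99 + 60 + 18 + 118 + 43 + 11 = 525 (≤ 570).
The test is 'or': at least one threshold is exceeded.

Yes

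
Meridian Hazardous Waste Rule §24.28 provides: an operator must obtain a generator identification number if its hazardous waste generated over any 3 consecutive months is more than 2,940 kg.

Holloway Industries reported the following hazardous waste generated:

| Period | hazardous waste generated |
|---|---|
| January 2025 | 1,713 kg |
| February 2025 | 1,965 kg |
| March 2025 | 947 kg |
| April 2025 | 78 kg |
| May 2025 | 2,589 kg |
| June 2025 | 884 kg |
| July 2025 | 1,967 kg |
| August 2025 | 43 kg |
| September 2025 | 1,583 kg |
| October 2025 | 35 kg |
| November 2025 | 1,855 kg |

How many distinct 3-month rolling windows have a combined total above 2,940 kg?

7

January 2025–March 2025: 1,713 kg + 1,965 kg + 947 kg = 4,625 kg (over)
February 2025–April 2025: 1,965 kg + 947 kg + 78 kg = 2,990 kg (over)
March 2025–May 2025: 947 kg + 78 kg + 2,589 kg = 3,614 kg (over)
April 2025–June 2025: 78 kg + 2,589 kg + 884 kg = 3,551 kg (over)
May 2025–July 2025: 2,589 kg + 884 kg + 1,967 kg = 5,440 kg (over)
June 2025–August 2025: 884 kg + 1,967 kg + 43 kg = 2,894 kg (under)
July 2025–September 2025: 1,967 kg + 43 kg + 1,583 kg = 3,593 kg (over)
August 2025–October 2025: 43 kg + 1,583 kg + 35 kg = 1,661 kg (under)
September 2025–November 2025: 1,583 kg + 35 kg + 1,855 kg = 3,473 kg (over)
7 windows exceed the threshold.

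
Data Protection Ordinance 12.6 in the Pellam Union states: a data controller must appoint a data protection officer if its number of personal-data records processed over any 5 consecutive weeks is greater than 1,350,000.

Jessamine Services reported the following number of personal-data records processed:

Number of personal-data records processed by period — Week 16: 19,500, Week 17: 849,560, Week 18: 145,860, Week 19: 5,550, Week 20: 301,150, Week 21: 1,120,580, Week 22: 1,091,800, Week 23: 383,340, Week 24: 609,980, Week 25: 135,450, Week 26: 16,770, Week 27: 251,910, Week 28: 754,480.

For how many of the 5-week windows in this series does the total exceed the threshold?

Week 16–Week 20: 19,500 + 849,560 + 145,860 + 5,550 + 301,150 = 1,321,620 (under)
Week 17–Week 21: 849,560 + 145,860 + 5,550 + 301,150 + 1,120,580 = 2,422,700 (over)
Week 18–Week 22: 145,860 + 5,550 + 301,150 + 1,120,580 + 1,091,800 = 2,664,940 (over)
Week 19–Week 23: 5,550 + 301,150 + 1,120,580 + 1,091,800 + 383,340 = 2,902,420 (over)
Week 20–Week 24: 301,150 + 1,120,580 + 1,091,800 + 383,340 + 609,980 = 3,506,850 (over)
Week 21–Week 25: 1,120,580 + 1,091,800 + 383,340 + 609,980 + 135,450 = 3,341,150 (over)
Week 22–Week 26: 1,091,800 + 383,340 + 609,980 + 135,450 + 16,770 = 2,237,340 (over)
Week 23–Week 27: 383,340 + 609,980 + 135,450 + 16,770 + 251,910 = 1,397,450 (over)
Week 24–Week 28: 609,980 + 135,450 + 16,770 + 251,910 + 754,480 = 1,768,590 (over)
8 windows exceed the threshold.

8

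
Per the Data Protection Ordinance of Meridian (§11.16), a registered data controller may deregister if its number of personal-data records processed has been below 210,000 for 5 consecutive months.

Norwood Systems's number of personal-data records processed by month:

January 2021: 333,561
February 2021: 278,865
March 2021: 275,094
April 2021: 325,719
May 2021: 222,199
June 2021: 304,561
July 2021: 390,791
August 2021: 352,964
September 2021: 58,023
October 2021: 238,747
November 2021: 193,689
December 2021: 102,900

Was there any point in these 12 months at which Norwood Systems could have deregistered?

No

Months below 210,000: September 2021, November 2021, December 2021.
Longest run of consecutive months below the threshold: 2.
2 < 5, so Norwood Systems never became eligible.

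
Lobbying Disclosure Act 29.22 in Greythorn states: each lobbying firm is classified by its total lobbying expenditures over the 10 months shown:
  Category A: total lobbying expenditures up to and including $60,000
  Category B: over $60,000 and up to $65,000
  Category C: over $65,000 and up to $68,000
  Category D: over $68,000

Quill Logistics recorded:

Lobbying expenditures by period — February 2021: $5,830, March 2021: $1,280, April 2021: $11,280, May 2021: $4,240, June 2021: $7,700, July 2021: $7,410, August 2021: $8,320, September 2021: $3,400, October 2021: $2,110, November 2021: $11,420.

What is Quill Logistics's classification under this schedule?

Category B

Total lobbying expenditures: $5,830 + $1,280 + $11,280 + $4,240 + $7,700 + $7,410 + $8,320 + $3,400 + $2,110 + $11,420 = $62,990.
$60,000 < $62,990 ≤ $65,000, so Category B applies.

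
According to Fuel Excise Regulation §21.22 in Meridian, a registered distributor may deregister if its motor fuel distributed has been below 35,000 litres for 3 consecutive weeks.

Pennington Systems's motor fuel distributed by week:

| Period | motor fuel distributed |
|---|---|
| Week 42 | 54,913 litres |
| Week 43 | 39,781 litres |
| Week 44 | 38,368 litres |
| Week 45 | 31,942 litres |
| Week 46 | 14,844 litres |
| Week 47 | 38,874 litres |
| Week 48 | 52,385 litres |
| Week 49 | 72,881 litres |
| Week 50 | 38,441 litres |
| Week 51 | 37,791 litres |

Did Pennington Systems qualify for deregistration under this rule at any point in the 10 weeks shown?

Weeks below 35,000 litres: Week 45, Week 46.
Longest run of consecutive weeks below the threshold: 2.
2 < 3, so Pennington Systems never became eligible.

No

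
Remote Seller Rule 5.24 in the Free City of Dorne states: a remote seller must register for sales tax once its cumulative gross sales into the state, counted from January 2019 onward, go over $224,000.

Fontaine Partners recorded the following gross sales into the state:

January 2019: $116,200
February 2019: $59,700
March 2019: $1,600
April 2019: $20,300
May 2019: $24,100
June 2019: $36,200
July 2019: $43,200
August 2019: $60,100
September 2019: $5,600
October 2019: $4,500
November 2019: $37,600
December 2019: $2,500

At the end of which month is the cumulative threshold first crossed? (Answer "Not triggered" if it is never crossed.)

June 2019

Through January 2019: $116,200
Through February 2019: $175,900
Through March 2019: $177,500
Through April 2019: $197,800
Through May 2019: $221,900
Through June 2019: $258,100 ← exceeds threshold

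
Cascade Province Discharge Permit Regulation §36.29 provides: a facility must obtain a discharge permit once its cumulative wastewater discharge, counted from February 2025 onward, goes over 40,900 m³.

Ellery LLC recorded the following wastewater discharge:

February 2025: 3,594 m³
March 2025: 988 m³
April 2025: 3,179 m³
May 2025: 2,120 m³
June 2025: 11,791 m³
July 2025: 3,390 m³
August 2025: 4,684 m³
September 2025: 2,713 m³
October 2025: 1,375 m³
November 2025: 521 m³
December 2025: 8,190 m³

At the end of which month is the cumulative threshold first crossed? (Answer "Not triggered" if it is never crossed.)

December 2025

Through February 2025: 3,594 m³
Through March 2025: 4,582 m³
Through April 2025: 7,761 m³
Through May 2025: 9,881 m³
Through June 2025: 21,672 m³
Through July 2025: 25,062 m³
Through August 2025: 29,746 m³
Through September 2025: 32,459 m³
Through October 2025: 33,834 m³
Through November 2025: 34,355 m³
Through December 2025: 42,545 m³ ← exceeds threshold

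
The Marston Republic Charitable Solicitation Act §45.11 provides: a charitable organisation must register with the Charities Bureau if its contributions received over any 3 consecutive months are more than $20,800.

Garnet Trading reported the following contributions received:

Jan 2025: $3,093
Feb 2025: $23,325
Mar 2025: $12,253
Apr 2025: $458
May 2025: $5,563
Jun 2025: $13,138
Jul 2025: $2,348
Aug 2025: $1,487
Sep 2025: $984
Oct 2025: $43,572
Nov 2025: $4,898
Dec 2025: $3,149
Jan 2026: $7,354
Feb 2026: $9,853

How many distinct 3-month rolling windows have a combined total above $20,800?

Jan 2025–Mar 2025: $3,093 + $23,325 + $12,253 = $38,671 (over)
Feb 2025–Apr 2025: $23,325 + $12,253 + $458 = $36,036 (over)
Mar 2025–May 2025: $12,253 + $458 + $5,563 = $18,274 (under)
Apr 2025–Jun 2025: $458 + $5,563 + $13,138 = $19,159 (under)
May 2025–Jul 2025: $5,563 + $13,138 + $2,348 = $21,049 (over)
Jun 2025–Aug 2025: $13,138 + $2,348 + $1,487 = $16,973 (under)
Jul 2025–Sep 2025: $2,348 + $1,487 + $984 = $4,819 (under)
Aug 2025–Oct 2025: $1,487 + $984 + $43,572 = $46,043 (over)
Sep 2025–Nov 2025: $984 + $43,572 + $4,898 = $49,454 (over)
Oct 2025–Dec 2025: $43,572 + $4,898 + $3,149 = $51,619 (over)
Nov 2025–Jan 2026: $4,898 + $3,149 + $7,354 = $15,401 (under)
Dec 2025–Feb 2026: $3,149 + $7,354 + $9,853 = $20,356 (under)
6 windows exceed the threshold.

6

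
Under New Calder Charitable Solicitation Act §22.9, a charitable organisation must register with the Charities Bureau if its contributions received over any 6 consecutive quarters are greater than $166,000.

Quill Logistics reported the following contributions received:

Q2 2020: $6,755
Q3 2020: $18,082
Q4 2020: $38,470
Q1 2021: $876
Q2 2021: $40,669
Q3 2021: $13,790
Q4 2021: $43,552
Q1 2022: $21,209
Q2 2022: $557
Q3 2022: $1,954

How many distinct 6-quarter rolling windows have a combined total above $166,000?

0

Q2 2020–Q3 2021: $6,755 + $18,082 + $38,470 + $876 + $40,669 + $13,790 = $118,642 (under)
Q3 2020–Q4 2021: $18,082 + $38,470 + $876 + $40,669 + $13,790 + $43,552 = $155,439 (under)
Q4 2020–Q1 2022: $38,470 + $876 + $40,669 + $13,790 + $43,552 + $21,209 = $158,566 (under)
Q1 2021–Q2 2022: $876 + $40,669 + $13,790 + $43,552 + $21,209 + $557 = $120,653 (under)
Q2 2021–Q3 2022: $40,669 + $13,790 + $43,552 + $21,209 + $557 + $1,954 = $121,731 (under)
0 windows exceed the threshold.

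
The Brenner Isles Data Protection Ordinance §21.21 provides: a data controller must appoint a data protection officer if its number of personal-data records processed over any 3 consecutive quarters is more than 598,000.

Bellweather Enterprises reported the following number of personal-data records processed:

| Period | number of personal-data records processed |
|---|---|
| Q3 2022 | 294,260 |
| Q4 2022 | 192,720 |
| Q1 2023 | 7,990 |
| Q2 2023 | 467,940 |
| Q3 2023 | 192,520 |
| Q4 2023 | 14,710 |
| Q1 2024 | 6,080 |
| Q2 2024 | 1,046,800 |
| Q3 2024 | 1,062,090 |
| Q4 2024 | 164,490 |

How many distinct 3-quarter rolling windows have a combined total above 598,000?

6

Q3 2022–Q1 2023: 294,260 + 192,720 + 7,990 = 494,970 (under)
Q4 2022–Q2 2023: 192,720 + 7,990 + 467,940 = 668,650 (over)
Q1 2023–Q3 2023: 7,990 + 467,940 + 192,520 = 668,450 (over)
Q2 2023–Q4 2023: 467,940 + 192,520 + 14,710 = 675,170 (over)
Q3 2023–Q1 2024: 192,520 + 14,710 + 6,080 = 213,310 (under)
Q4 2023–Q2 2024: 14,710 + 6,080 + 1,046,800 = 1,067,590 (over)
Q1 2024–Q3 2024: 6,080 + 1,046,800 + 1,062,090 = 2,114,970 (over)
Q2 2024–Q4 2024: 1,046,800 + 1,062,090 + 164,490 = 2,273,380 (over)
6 windows exceed the threshold.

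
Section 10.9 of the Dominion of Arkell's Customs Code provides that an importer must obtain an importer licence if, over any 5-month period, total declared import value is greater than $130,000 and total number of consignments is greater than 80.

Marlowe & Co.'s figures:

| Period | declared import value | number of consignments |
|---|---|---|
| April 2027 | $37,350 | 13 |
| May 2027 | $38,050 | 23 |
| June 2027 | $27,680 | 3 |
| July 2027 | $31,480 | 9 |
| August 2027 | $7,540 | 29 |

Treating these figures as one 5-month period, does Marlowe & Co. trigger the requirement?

Total declared import value: $37,350 + $38,050 + $27,680 + $31,480 + $7,540 = $142,100 (> $130,000).
Total number of consignments: 13 + 23 + 3 + 9 + 29 = 77 (≤ 80).
The test is 'and': the rule requires both, and at least one is not exceeded.

No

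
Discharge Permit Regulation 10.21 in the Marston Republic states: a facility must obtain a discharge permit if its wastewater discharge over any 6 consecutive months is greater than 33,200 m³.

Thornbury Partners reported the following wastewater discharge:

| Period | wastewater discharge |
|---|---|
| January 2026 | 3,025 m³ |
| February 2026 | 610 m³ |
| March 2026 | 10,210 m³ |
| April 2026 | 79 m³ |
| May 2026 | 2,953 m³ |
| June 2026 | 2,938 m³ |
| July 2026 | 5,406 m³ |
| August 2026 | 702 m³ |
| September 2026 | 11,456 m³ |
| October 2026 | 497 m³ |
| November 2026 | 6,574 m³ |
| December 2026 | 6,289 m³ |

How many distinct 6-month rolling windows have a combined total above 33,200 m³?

0

January 2026–June 2026: 3,025 m³ + 610 m³ + 10,210 m³ + 79 m³ + 2,953 m³ + 2,938 m³ = 19,815 m³ (under)
February 2026–July 2026: 610 m³ + 10,210 m³ + 79 m³ + 2,953 m³ + 2,938 m³ + 5,406 m³ = 22,196 m³ (under)
March 2026–August 2026: 10,210 m³ + 79 m³ + 2,953 m³ + 2,938 m³ + 5,406 m³ + 702 m³ = 22,288 m³ (under)
April 2026–September 2026: 79 m³ + 2,953 m³ + 2,938 m³ + 5,406 m³ + 702 m³ + 11,456 m³ = 23,534 m³ (under)
May 2026–October 2026: 2,953 m³ + 2,938 m³ + 5,406 m³ + 702 m³ + 11,456 m³ + 497 m³ = 23,952 m³ (under)
June 2026–November 2026: 2,938 m³ + 5,406 m³ + 702 m³ + 11,456 m³ + 497 m³ + 6,574 m³ = 27,573 m³ (under)
July 2026–December 2026: 5,406 m³ + 702 m³ + 11,456 m³ + 497 m³ + 6,574 m³ + 6,289 m³ = 30,924 m³ (under)
0 windows exceed the threshold.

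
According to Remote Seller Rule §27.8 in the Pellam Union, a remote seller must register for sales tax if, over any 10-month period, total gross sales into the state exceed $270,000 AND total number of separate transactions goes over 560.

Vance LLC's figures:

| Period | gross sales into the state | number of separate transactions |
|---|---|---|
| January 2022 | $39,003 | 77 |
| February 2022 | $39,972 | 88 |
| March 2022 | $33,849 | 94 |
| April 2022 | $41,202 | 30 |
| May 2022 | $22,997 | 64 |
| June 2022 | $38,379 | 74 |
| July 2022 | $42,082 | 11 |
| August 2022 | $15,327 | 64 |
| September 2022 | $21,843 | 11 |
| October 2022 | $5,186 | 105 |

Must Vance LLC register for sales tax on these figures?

Total gross sales into the state: $39,003 + $39,972 + $33,849 + $41,202 + $22,997 + $38,379 + $42,082 + $15,327 + $21,843 + $5,186 = $299,840 (> $270,000).
Total number of separate transactions: 77 + 88 + 94 + 30 + 64 + 74 + 11 + 64 + 11 + 105 = 618 (> 560).
The test is 'and': both thresholds are exceeded.

Yes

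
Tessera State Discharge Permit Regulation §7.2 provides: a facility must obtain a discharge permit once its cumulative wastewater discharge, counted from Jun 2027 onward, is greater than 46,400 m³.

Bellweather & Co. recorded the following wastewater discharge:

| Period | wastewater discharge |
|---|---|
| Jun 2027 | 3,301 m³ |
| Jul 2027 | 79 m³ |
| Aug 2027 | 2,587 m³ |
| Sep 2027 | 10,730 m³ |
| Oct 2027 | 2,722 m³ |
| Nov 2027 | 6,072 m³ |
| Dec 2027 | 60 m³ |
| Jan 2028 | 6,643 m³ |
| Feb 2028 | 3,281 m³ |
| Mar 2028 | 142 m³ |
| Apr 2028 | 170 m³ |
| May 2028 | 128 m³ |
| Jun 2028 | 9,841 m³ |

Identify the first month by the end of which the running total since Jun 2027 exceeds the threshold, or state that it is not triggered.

Not triggered

Through Jun 2027: 3,301 m³
Through Jul 2027: 3,380 m³
Through Aug 2027: 5,967 m³
Through Sep 2027: 16,697 m³
Through Oct 2027: 19,419 m³
Through Nov 2027: 25,491 m³
Through Dec 2027: 25,551 m³
Through Jan 2028: 32,194 m³
Through Feb 2028: 35,475 m³
Through Mar 2028: 35,617 m³
Through Apr 2028: 35,787 m³
Through May 2028: 35,915 m³
Through Jun 2028: 45,756 m³
Final cumulative total 45,756 m³ ≤ 46,400 m³; the threshold is never exceeded.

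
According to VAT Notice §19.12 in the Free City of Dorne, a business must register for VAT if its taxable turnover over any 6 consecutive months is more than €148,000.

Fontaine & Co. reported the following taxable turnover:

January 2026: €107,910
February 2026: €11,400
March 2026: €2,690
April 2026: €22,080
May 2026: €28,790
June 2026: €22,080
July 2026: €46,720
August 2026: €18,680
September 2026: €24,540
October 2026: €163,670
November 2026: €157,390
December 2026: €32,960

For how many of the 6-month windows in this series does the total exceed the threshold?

5

January 2026–June 2026: €107,910 + €11,400 + €2,690 + €22,080 + €28,790 + €22,080 = €194,950 (over)
February 2026–July 2026: €11,400 + €2,690 + €22,080 + €28,790 + €22,080 + €46,720 = €133,760 (under)
March 2026–August 2026: €2,690 + €22,080 + €28,790 + €22,080 + €46,720 + €18,680 = €141,040 (under)
April 2026–September 2026: €22,080 + €28,790 + €22,080 + €46,720 + €18,680 + €24,540 = €162,890 (over)
May 2026–October 2026: €28,790 + €22,080 + €46,720 + €18,680 + €24,540 + €163,670 = €304,480 (over)
June 2026–November 2026: €22,080 + €46,720 + €18,680 + €24,540 + €163,670 + €157,390 = €433,080 (over)
July 2026–December 2026: €46,720 + €18,680 + €24,540 + €163,670 + €157,390 + €32,960 = €443,960 (over)
5 windows exceed the threshold.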